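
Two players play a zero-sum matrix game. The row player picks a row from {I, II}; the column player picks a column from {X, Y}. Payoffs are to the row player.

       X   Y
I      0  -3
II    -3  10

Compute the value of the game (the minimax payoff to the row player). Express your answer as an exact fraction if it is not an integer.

Row minima: I → -3, II → -3; maximin = -3.
Column maxima: X → 0, Y → 10; minimax = 0.
-3 ≠ 0, so there is no saddle point; optimal play is mixed.
Let the row player play I with probability p. Expected payoff against X: 0p + (-3)(1−p) = 3p − 3; against Y: (-3)p + 10(1−p) = −13p + 10.
Setting these equal: 3p − 3 = −13p + 10 ⇒ 16p = 13 ⇒ p = 13/16, and the value is (3)·(13/16) − 3 = -9/16.
For the column player: with q = P(X), equating I's and II's payoffs gives 3q − 3 = −13q + 10 ⇒ q = 13/16.

-9/16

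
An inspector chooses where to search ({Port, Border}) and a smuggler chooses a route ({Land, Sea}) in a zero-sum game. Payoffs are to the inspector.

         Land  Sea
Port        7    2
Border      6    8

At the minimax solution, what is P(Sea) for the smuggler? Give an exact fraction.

1/7

Row minima: Port → 2, Border → 6; maximin = 6.
Column maxima: Land → 7, Sea → 8; minimax = 7.
6 ≠ 7, so there is no saddle point; optimal play is mixed.
Let the inspector play Port with probability p. Expected payoff against Land: 7p + 6(1−p) = p + 6; against Sea: 2p + 8(1−p) = −6p + 8.
Setting these equal: p + 6 = −6p + 8 ⇒ 7p = 2 ⇒ p = 2/7, and the value is (1)·(2/7) + 6 = 44/7.
For the smuggler: with q = P(Land), equating Port's and Border's payoffs gives 5q + 2 = −2q + 8 ⇒ q = 6/7.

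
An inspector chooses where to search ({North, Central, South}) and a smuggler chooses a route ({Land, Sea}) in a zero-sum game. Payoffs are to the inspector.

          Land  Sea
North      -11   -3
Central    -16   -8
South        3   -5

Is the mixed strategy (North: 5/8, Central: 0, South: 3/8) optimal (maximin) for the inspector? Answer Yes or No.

No

Against Land this mix gives (5/8)·(-11) + (3/8)·3 = -23/4.
Against Sea this mix gives (5/8)·(-3) + (3/8)·(-5) = -15/4.
The smuggler will play Land, holding the inspector to -23/4. Shifting weight toward the row that does better against Land would raise this floor (the equalizing mix achieves -4 against both Land and Sea), so the proposed strategy is not optimal.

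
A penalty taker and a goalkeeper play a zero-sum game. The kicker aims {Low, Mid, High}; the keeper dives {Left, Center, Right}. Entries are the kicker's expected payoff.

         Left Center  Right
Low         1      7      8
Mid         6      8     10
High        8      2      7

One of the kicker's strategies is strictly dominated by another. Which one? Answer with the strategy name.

Low

Mid gives a strictly higher payoff than Low against every column: 6 > 1, 8 > 7, 10 > 8.
So Low is strictly dominated and the kicker never plays it.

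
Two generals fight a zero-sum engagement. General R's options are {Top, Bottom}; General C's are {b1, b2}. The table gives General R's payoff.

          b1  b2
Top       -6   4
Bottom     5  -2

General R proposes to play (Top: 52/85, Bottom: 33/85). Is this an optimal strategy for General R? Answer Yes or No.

Against b1 this mix gives (52/85)·(-6) + (33/85)·5 = -147/85.
Against b2 this mix gives (52/85)·4 + (33/85)·(-2) = 142/85.
General C will play b1, holding General R to -147/85. Shifting weight toward the row that does better against b1 would raise this floor (the equalizing mix achieves 8/17 against both b1 and b2), so the proposed strategy is not optimal.

No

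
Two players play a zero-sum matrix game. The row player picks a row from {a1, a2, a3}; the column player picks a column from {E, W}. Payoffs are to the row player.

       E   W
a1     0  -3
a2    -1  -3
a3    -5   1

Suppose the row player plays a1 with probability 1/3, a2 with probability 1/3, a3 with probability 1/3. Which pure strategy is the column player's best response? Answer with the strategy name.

If the column player plays E, the row player's expected payoff is (1/3)·0 + (1/3)·(-1) + (1/3)·(-5) = -2.
If the column player plays W, the row player's expected payoff is (1/3)·(-3) + (1/3)·(-3) + (1/3)·1 = -5/3.
The column player minimizes the row player's payoff; the smallest is -2, so the best response is E.

E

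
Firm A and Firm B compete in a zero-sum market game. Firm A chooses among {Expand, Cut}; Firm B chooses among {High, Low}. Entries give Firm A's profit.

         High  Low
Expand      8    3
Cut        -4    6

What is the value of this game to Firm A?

4

Row minima: Expand → 3, Cut → -4; maximin = 3.
Column maxima: High → 8, Low → 6; minimax = 6.
3 ≠ 6, so there is no saddle point; optimal play is mixed.
Let Firm A play Expand with probability p. Expected payoff against High: 8p + (-4)(1−p) = 12p − 4; against Low: 3p + 6(1−p) = −3p + 6.
Setting these equal: 12p − 4 = −3p + 6 ⇒ 15p = 10 ⇒ p = 2/3, and the value is (12)·(2/3) − 4 = 4.
For Firm B: with q = P(High), equating Expand's and Cut's payoffs gives 5q + 3 = −10q + 6 ⇒ q = 1/5.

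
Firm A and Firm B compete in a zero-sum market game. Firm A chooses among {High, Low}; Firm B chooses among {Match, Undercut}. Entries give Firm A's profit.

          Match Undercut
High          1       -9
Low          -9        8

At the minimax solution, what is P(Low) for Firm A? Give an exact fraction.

Row minima: High → -9, Low → -9; maximin = -9.
Column maxima: Match → 1, Undercut → 8; minimax = 1.
-9 ≠ 1, so there is no saddle point; optimal play is mixed.
Let Firm A play High with probability p. Expected payoff against Match: 1p + (-9)(1−p) = 10p − 9; against Undercut: (-9)p + 8(1−p) = −17p + 8.
Setting these equal: 10p − 9 = −17p + 8 ⇒ 27p = 17 ⇒ p = 17/27, and the value is (10)·(17/27) − 9 = -73/27.
For Firm B: with q = P(Match), equating High's and Low's payoffs gives 10q − 9 = −17q + 8 ⇒ q = 17/27.

10/27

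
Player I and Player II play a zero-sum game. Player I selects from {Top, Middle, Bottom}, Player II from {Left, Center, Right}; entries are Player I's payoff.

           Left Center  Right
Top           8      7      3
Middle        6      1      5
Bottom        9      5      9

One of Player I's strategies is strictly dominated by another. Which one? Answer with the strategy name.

Middle

Bottom gives a strictly higher payoff than Middle against every column: 9 > 6, 5 > 1, 9 > 5.
So Middle is strictly dominated and Player I never plays it.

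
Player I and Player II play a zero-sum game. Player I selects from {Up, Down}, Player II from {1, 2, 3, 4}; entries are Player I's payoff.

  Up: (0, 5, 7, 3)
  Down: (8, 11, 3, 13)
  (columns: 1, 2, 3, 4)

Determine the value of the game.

Row minima: Up → 0, Down → 3; maximin = 3.
Column maxima: 1 → 8, 2 → 11, 3 → 7, 4 → 13; minimax = 7.
3 ≠ 7, so there is no saddle point; optimal play is mixed.
2 is strictly dominated by 1 (it gives Player I strictly more in every row), so Player II never plays it.
4 is strictly dominated by 1 (it gives Player I strictly more in every row), so Player II never plays it.
On the remaining 2×2 (Up, Down vs 1, 3):
Let Player I play Up with probability p. Expected payoff against 1: 0p + 8(1−p) = −8p + 8; against 3: 7p + 3(1−p) = 4p + 3.
Setting these equal: −8p + 8 = 4p + 3 ⇒ −12p = -5 ⇒ p = 5/12, and the value is (-8)·(5/12) + 8 = 14/3.
For Player II: with q = P(1), equating Up's and Down's payoffs gives −7q + 7 = 5q + 3 ⇒ q = 1/3.

14/3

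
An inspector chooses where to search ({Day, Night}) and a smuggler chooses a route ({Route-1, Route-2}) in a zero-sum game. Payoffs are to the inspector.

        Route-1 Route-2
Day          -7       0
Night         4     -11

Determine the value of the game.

-7/2

Row minima: Day → -7, Night → -11; maximin = -7.
Column maxima: Route-1 → 4, Route-2 → 0; minimax = 0.
-7 ≠ 0, so there is no saddle point; optimal play is mixed.
Let the inspector play Day with probability p. Expected payoff against Route-1: (-7)p + 4(1−p) = −11p + 4; against Route-2: 0p + (-11)(1−p) = 11p − 11.
Setting these equal: −11p + 4 = 11p − 11 ⇒ −22p = -15 ⇒ p = 15/22, and the value is (-11)·(15/22) + 4 = -7/2.
For the smuggler: with q = P(Route-1), equating Day's and Night's payoffs gives −7q = 15q − 11 ⇒ q = 1/2.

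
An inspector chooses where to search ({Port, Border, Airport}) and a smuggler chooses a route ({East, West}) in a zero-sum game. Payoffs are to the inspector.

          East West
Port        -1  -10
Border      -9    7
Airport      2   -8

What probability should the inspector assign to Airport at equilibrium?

Row minima: Port → -10, Border → -9, Airport → -8; maximin = -8.
Column maxima: East → 2, West → 7; minimax = 2.
-8 ≠ 2, so there is no saddle point; optimal play is mixed.
Port is strictly dominated by Airport, so the inspector never plays it.
On the remaining 2×2 (Border, Airport vs East, West):
Let the inspector play Border with probability p. Expected payoff against East: (-9)p + 2(1−p) = −11p + 2; against West: 7p + (-8)(1−p) = 15p − 8.
Setting these equal: −11p + 2 = 15p − 8 ⇒ −26p = -10 ⇒ p = 5/13, and the value is (-11)·(5/13) + 2 = -29/13.
For the smuggler: with q = P(East), equating Border's and Airport's payoffs gives −16q + 7 = 10q − 8 ⇒ q = 15/26.

8/13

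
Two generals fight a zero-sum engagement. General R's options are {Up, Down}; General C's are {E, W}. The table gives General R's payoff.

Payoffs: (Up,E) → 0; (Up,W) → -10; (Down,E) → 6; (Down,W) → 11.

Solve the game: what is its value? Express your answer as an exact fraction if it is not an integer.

6

Row minima: Up → -10, Down → 6; maximin = 6.
Column maxima: E → 6, W → 11; minimax = 6.
Since maximin = minimax = 6, there is a saddle point and the value is 6.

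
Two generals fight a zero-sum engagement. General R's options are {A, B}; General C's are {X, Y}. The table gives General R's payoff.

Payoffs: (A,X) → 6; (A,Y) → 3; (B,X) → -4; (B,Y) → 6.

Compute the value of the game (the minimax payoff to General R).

48/13

Row minima: A → 3, B → -4; maximin = 3.
Column maxima: X → 6, Y → 6; minimax = 6.
3 ≠ 6, so there is no saddle point; optimal play is mixed.
Let General R play A with probability p. Expected payoff against X: 6p + (-4)(1−p) = 10p − 4; against Y: 3p + 6(1−p) = −3p + 6.
Setting these equal: 10p − 4 = −3p + 6 ⇒ 13p = 10 ⇒ p = 10/13, and the value is (10)·(10/13) − 4 = 48/13.
For General C: with q = P(X), equating A's and B's payoffs gives 3q + 3 = −10q + 6 ⇒ q = 3/13.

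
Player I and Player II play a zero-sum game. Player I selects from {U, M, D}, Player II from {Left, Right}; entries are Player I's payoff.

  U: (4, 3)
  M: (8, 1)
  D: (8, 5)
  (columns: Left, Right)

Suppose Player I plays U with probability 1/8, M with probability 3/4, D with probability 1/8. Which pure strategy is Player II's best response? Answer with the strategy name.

If Player II plays Left, Player I's expected payoff is (1/8)·4 + (3/4)·8 + (1/8)·8 = 15/2.
If Player II plays Right, Player I's expected payoff is (1/8)·3 + (3/4)·1 + (1/8)·5 = 7/4.
Player II minimizes Player I's payoff; the smallest is 7/4, so the best response is Right.

Right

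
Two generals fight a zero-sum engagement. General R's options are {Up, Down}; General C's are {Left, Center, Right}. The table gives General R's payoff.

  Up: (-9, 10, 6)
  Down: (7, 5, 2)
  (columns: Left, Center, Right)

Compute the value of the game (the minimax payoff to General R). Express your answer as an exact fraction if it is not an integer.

Row minima: Up → -9, Down → 2; maximin = 2.
Column maxima: Left → 7, Center → 10, Right → 6; minimax = 6.
2 ≠ 6, so there is no saddle point; optimal play is mixed.
Center is strictly dominated by Right (it gives General R strictly more in every row), so General C never plays it.
On the remaining 2×2 (Up, Down vs Left, Right):
Let General R play Up with probability p. Expected payoff against Left: (-9)p + 7(1−p) = −16p + 7; against Right: 6p + 2(1−p) = 4p + 2.
Setting these equal: −16p + 7 = 4p + 2 ⇒ −20p = -5 ⇒ p = 1/4, and the value is (-16)·(1/4) + 7 = 3.
For General C: with q = P(Left), equating Up's and Down's payoffs gives −15q + 6 = 5q + 2 ⇒ q = 1/5.

3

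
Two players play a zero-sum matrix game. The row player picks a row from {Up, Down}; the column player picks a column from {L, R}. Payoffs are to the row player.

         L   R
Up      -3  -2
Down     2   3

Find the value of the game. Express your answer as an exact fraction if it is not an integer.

Row minima: Up → -3, Down → 2; maximin = 2.
Column maxima: L → 2, R → 3; minimax = 2.
Since maximin = minimax = 2, there is a saddle point and the value is 2.

2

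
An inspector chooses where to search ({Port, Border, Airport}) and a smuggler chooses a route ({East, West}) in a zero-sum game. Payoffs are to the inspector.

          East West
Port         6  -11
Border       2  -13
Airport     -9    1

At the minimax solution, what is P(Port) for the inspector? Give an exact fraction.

Row minima: Port → -11, Border → -13, Airport → -9; maximin = -9.
Column maxima: East → 6, West → 1; minimax = 1.
-9 ≠ 1, so there is no saddle point; optimal play is mixed.
Border is strictly dominated by Port, so the inspector never plays it.
On the remaining 2×2 (Port, Airport vs East, West):
Let the inspector play Port with probability p. Expected payoff against East: 6p + (-9)(1−p) = 15p − 9; against West: (-11)p + 1(1−p) = −12p + 1.
Setting these equal: 15p − 9 = −12p + 1 ⇒ 27p = 10 ⇒ p = 10/27, and the value is (15)·(10/27) − 9 = -31/9.
For the smuggler: with q = P(East), equating Port's and Airport's payoffs gives 17q − 11 = −10q + 1 ⇒ q = 4/9.

10/27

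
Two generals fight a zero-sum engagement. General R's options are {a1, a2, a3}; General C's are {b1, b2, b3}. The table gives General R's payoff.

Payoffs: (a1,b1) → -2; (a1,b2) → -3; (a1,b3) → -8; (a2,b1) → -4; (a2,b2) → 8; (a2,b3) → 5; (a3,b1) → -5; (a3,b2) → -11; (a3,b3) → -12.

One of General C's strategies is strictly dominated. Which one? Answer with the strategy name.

b2

b3 holds General R's payoff strictly below b2 in every row: -8 < -3, 5 < 8, -12 < -11.
So b2 is strictly dominated for General C.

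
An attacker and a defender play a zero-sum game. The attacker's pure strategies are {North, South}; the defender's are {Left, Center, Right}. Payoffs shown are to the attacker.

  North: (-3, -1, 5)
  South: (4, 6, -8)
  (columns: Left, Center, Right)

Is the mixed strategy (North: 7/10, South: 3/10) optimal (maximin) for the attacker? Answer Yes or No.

Against Left this mix gives (7/10)·(-3) + (3/10)·4 = -9/10.
Against Center this mix gives (7/10)·(-1) + (3/10)·6 = 11/10.
Against Right this mix gives (7/10)·5 + (3/10)·(-8) = 11/10.
The defender will play Left, holding the attacker to -9/10. Shifting weight toward the row that does better against Left would raise this floor (the equalizing mix achieves -1/5 against both Left and Right), so the proposed strategy is not optimal.

No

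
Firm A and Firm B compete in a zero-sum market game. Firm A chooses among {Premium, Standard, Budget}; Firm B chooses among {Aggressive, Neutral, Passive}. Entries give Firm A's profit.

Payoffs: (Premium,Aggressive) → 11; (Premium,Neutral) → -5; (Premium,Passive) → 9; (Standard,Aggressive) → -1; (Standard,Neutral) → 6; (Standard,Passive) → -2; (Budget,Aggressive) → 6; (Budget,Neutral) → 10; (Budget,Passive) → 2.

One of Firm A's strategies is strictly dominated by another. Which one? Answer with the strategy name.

Standard

Budget gives a strictly higher payoff than Standard against every column: 6 > -1, 10 > 6, 2 > -2.
So Standard is strictly dominated and Firm A never plays it.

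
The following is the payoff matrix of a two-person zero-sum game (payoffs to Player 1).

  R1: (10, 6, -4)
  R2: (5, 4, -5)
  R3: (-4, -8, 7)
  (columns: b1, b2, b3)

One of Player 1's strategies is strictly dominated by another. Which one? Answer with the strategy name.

R2

R1 gives a strictly higher payoff than R2 against every column: 10 > 5, 6 > 4, -4 > -5.
So R2 is strictly dominated and Player 1 never plays it.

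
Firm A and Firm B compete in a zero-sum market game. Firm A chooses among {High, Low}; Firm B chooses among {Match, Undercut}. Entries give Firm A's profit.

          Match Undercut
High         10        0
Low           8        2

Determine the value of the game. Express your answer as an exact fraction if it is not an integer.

Row minima: High → 0, Low → 2; maximin = 2.
Column maxima: Match → 10, Undercut → 2; minimax = 2.
Since maximin = minimax = 2, there is a saddle point and the value is 2.

2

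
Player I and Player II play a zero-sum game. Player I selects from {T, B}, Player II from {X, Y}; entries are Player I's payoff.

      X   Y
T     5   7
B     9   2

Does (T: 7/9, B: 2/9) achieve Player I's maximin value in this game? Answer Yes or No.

Against X this mix gives (7/9)·5 + (2/9)·9 = 53/9.
Against Y this mix gives (7/9)·7 + (2/9)·2 = 53/9.
All of Player II's active replies (X, Y) yield 53/9, and no column does worse for Player I. The mix makes Player II indifferent and guarantees 53/9, so it is optimal.

Yes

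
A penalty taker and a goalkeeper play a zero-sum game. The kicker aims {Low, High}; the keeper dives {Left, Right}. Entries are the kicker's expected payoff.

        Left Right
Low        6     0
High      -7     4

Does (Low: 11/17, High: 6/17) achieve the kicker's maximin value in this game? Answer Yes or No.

Against Left this mix gives (11/17)·6 + (6/17)·(-7) = 24/17.
Against Right this mix gives (11/17)·0 + (6/17)·4 = 24/17.
All of the keeper's active replies (Left, Right) yield 24/17, and no column does worse for the kicker. The mix makes the keeper indifferent and guarantees 24/17, so it is optimal.

Yes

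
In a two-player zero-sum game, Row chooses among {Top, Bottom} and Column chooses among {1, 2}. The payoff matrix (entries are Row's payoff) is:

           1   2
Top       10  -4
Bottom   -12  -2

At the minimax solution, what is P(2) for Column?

Row minima: Top → -4, Bottom → -12; maximin = -4.
Column maxima: 1 → 10, 2 → -2; minimax = -2.
-4 ≠ -2, so there is no saddle point; optimal play is mixed.
Let Row play Top with probability p. Expected payoff against 1: 10p + (-12)(1−p) = 22p − 12; against 2: (-4)p + (-2)(1−p) = −2p − 2.
Setting these equal: 22p − 12 = −2p − 2 ⇒ 24p = 10 ⇒ p = 5/12, and the value is (22)·(5/12) − 12 = -17/6.
For Column: with q = P(1), equating Top's and Bottom's payoffs gives 14q − 4 = −10q − 2 ⇒ q = 1/12.

11/12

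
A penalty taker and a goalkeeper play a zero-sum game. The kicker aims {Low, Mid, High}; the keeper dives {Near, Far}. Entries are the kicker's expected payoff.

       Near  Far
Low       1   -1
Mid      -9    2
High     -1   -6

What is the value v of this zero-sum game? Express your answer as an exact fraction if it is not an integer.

Row minima: Low → -1, Mid → -9, High → -6; maximin = -1.
Column maxima: Near → 1, Far → 2; minimax = 1.
-1 ≠ 1, so there is no saddle point; optimal play is mixed.
High is strictly dominated by Low, so the kicker never plays it.
On the remaining 2×2 (Low, Mid vs Near, Far):
Let the kicker play Low with probability p. Expected payoff against Near: 1p + (-9)(1−p) = 10p − 9; against Far: (-1)p + 2(1−p) = −3p + 2.
Setting these equal: 10p − 9 = −3p + 2 ⇒ 13p = 11 ⇒ p = 11/13, and the value is (10)·(11/13) − 9 = -7/13.
For the keeper: with q = P(Near), equating Low's and Mid's payoffs gives 2q − 1 = −11q + 2 ⇒ q = 3/13.

-7/13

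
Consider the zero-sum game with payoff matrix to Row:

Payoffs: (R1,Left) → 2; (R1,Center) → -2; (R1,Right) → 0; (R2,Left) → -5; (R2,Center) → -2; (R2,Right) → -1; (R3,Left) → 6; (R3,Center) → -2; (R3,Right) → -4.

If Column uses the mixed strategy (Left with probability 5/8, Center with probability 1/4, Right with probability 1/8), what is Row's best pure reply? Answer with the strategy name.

Expected payoff of R1: (5/8)·2 + (1/4)·(-2) + (1/8)·0 = 3/4.
Expected payoff of R2: (5/8)·(-5) + (1/4)·(-2) + (1/8)·(-1) = -15/4.
Expected payoff of R3: (5/8)·6 + (1/4)·(-2) + (1/8)·(-4) = 11/4.
The largest is 11/4, so Row's best response is R3.

R3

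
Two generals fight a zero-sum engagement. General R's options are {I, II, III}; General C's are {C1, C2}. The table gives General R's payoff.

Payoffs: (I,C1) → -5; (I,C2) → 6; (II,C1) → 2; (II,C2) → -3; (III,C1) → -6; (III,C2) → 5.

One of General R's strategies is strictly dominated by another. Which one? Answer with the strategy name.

III

I gives a strictly higher payoff than III against every column: -5 > -6, 6 > 5.
So III is strictly dominated and General R never plays it.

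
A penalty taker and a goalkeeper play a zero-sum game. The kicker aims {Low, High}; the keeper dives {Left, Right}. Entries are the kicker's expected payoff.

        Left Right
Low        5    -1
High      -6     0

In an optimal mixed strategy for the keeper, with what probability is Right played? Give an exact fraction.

11/12

Row minima: Low → -1, High → -6; maximin = -1.
Column maxima: Left → 5, Right → 0; minimax = 0.
-1 ≠ 0, so there is no saddle point; optimal play is mixed.
Let the kicker play Low with probability p. Expected payoff against Left: 5p + (-6)(1−p) = 11p − 6; against Right: (-1)p + 0(1−p) = −p.
Setting these equal: 11p − 6 = −p ⇒ 12p = 6 ⇒ p = 1/2, and the value is (11)·(1/2) − 6 = -1/2.
For the keeper: with q = P(Left), equating Low's and High's payoffs gives 6q − 1 = −6q ⇒ q = 1/12.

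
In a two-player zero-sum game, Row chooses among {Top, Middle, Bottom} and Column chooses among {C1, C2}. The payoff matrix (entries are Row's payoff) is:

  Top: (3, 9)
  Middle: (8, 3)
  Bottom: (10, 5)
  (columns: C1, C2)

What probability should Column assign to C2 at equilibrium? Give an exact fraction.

Row minima: Top → 3, Middle → 3, Bottom → 5; maximin = 5.
Column maxima: C1 → 10, C2 → 9; minimax = 9.
5 ≠ 9, so there is no saddle point; optimal play is mixed.
Middle is strictly dominated by Bottom, so Row never plays it.
On the remaining 2×2 (Top, Bottom vs C1, C2):
Let Row play Top with probability p. Expected payoff against C1: 3p + 10(1−p) = −7p + 10; against C2: 9p + 5(1−p) = 4p + 5.
Setting these equal: −7p + 10 = 4p + 5 ⇒ −11p = -5 ⇒ p = 5/11, and the value is (-7)·(5/11) + 10 = 75/11.
For Column: with q = P(C1), equating Top's and Bottom's payoffs gives −6q + 9 = 5q + 5 ⇒ q = 4/11.

7/11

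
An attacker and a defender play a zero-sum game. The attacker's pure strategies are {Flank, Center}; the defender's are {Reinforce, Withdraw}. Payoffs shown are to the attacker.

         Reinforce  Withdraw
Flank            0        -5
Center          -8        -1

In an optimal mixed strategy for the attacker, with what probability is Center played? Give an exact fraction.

Row minima: Flank → -5, Center → -8; maximin = -5.
Column maxima: Reinforce → 0, Withdraw → -1; minimax = -1.
-5 ≠ -1, so there is no saddle point; optimal play is mixed.
Let the attacker play Flank with probability p. Expected payoff against Reinforce: 0p + (-8)(1−p) = 8p − 8; against Withdraw: (-5)p + (-1)(1−p) = −4p − 1.
Setting these equal: 8p − 8 = −4p − 1 ⇒ 12p = 7 ⇒ p = 7/12, and the value is (8)·(7/12) − 8 = -10/3.
For the defender: with q = P(Reinforce), equating Flank's and Center's payoffs gives 5q − 5 = −7q − 1 ⇒ q = 1/3.

5/12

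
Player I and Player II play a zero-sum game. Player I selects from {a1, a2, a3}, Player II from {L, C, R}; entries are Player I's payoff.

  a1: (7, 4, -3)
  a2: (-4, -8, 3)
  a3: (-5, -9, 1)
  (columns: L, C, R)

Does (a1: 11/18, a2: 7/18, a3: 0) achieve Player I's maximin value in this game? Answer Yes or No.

Against L this mix gives (11/18)·7 + (7/18)·(-4) = 49/18.
Against C this mix gives (11/18)·4 + (7/18)·(-8) = -2/3.
Against R this mix gives (11/18)·(-3) + (7/18)·3 = -2/3.
All of Player II's active replies (C, R) yield -2/3, and no column does worse for Player I. The mix makes Player II indifferent and guarantees -2/3, so it is optimal.

Yes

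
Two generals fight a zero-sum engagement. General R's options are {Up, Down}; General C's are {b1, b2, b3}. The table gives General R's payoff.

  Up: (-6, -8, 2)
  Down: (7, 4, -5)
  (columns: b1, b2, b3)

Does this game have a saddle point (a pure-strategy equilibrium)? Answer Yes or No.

Row minima: Up → -8, Down → -5; maximin = -5.
Column maxima: b1 → 7, b2 → 4, b3 → 2; minimax = 2.
-5 ≠ 2, so no pure-strategy equilibrium exists.

No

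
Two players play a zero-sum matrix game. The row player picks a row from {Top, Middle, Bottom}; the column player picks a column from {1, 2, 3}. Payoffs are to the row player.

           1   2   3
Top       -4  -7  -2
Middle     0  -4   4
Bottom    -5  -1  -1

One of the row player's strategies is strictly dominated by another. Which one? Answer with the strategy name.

Top

Middle gives a strictly higher payoff than Top against every column: 0 > -4, -4 > -7, 4 > -2.
So Top is strictly dominated and the row player never plays it.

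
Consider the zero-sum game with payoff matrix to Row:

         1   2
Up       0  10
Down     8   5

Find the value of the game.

80/13

Row minima: Up → 0, Down → 5; maximin = 5.
Column maxima: 1 → 8, 2 → 10; minimax = 8.
5 ≠ 8, so there is no saddle point; optimal play is mixed.
Let Row play Up with probability p. Expected payoff against 1: 0p + 8(1−p) = −8p + 8; against 2: 10p + 5(1−p) = 5p + 5.
Setting these equal: −8p + 8 = 5p + 5 ⇒ −13p = -3 ⇒ p = 3/13, and the value is (-8)·(3/13) + 8 = 80/13.
For Column: with q = P(1), equating Up's and Down's payoffs gives −10q + 10 = 3q + 5 ⇒ q = 5/13.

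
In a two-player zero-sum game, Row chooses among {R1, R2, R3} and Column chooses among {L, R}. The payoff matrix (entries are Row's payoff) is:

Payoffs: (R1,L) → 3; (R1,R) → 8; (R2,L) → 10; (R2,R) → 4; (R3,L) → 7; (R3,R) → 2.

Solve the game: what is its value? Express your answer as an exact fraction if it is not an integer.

68/11

Row minima: R1 → 3, R2 → 4, R3 → 2; maximin = 4.
Column maxima: L → 10, R → 8; minimax = 8.
4 ≠ 8, so there is no saddle point; optimal play is mixed.
R3 is strictly dominated by R2, so Row never plays it.
On the remaining 2×2 (R1, R2 vs L, R):
Let Row play R1 with probability p. Expected payoff against L: 3p + 10(1−p) = −7p + 10; against R: 8p + 4(1−p) = 4p + 4.
Setting these equal: −7p + 10 = 4p + 4 ⇒ −11p = -6 ⇒ p = 6/11, and the value is (-7)·(6/11) + 10 = 68/11.
For Column: with q = P(L), equating R1's and R2's payoffs gives −5q + 8 = 6q + 4 ⇒ q = 4/11.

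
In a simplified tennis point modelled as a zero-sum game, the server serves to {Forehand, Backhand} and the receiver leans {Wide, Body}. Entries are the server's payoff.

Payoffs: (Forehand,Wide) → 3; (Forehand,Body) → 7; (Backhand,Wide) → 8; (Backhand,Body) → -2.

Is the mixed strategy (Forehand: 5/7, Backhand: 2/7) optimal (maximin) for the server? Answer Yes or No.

Against Wide this mix gives (5/7)·3 + (2/7)·8 = 31/7.
Against Body this mix gives (5/7)·7 + (2/7)·(-2) = 31/7.
All of the receiver's active replies (Wide, Body) yield 31/7, and no column does worse for the server. The mix makes the receiver indifferent and guarantees 31/7, so it is optimal.

Yes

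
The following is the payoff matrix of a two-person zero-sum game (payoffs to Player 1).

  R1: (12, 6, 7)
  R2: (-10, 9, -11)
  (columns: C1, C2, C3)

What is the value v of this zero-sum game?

Row minima: R1 → 6, R2 → -11; maximin = 6.
Column maxima: C1 → 12, C2 → 9, C3 → 7; minimax = 7.
6 ≠ 7, so there is no saddle point; optimal play is mixed.
C1 is strictly dominated by C3 (it gives Player 1 strictly more in every row), so Player 2 never plays it.
On the remaining 2×2 (R1, R2 vs C2, C3):
Let Player 1 play R1 with probability p. Expected payoff against C2: 6p + 9(1−p) = −3p + 9; against C3: 7p + (-11)(1−p) = 18p − 11.
Setting these equal: −3p + 9 = 18p − 11 ⇒ −21p = -20 ⇒ p = 20/21, and the value is (-3)·(20/21) + 9 = 43/7.
For Player 2: with q = P(C2), equating R1's and R2's payoffs gives −q + 7 = 20q − 11 ⇒ q = 6/7.

43/7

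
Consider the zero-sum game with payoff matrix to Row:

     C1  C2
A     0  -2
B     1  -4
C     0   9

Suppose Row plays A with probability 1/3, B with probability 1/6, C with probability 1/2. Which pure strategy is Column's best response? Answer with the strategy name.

If Column plays C1, Row's expected payoff is (1/3)·0 + (1/6)·1 + (1/2)·0 = 1/6.
If Column plays C2, Row's expected payoff is (1/3)·(-2) + (1/6)·(-4) + (1/2)·9 = 19/6.
Column minimizes Row's payoff; the smallest is 1/6, so the best response is C1.

C1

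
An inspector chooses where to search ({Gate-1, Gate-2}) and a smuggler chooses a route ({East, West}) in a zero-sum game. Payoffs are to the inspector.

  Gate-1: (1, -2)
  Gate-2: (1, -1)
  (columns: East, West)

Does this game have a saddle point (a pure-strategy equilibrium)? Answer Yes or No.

Yes

Row minima: Gate-1 → -2, Gate-2 → -1; maximin = -1.
Column maxima: East → 1, West → -1; minimax = -1.
maximin = minimax = -1, so a saddle point exists.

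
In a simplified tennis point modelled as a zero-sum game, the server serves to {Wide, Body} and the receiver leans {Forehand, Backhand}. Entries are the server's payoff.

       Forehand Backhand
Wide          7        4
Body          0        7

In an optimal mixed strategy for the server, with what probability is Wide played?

7/10

Row minima: Wide → 4, Body → 0; maximin = 4.
Column maxima: Forehand → 7, Backhand → 7; minimax = 7.
4 ≠ 7, so there is no saddle point; optimal play is mixed.
Let the server play Wide with probability p. Expected payoff against Forehand: 7p + 0(1−p) = 7p; against Backhand: 4p + 7(1−p) = −3p + 7.
Setting these equal: 7p = −3p + 7 ⇒ 10p = 7 ⇒ p = 7/10, and the value is (7)·(7/10) = 49/10.
For the receiver: with q = P(Forehand), equating Wide's and Body's payoffs gives 3q + 4 = −7q + 7 ⇒ q = 3/10.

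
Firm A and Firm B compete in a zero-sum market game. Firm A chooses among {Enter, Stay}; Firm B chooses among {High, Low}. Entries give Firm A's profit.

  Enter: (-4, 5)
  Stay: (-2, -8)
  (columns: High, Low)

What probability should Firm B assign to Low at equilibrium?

Row minima: Enter → -4, Stay → -8; maximin = -4.
Column maxima: High → -2, Low → 5; minimax = -2.
-4 ≠ -2, so there is no saddle point; optimal play is mixed.
Let Firm A play Enter with probability p. Expected payoff against High: (-4)p + (-2)(1−p) = −2p − 2; against Low: 5p + (-8)(1−p) = 13p − 8.
Setting these equal: −2p − 2 = 13p − 8 ⇒ −15p = -6 ⇒ p = 2/5, and the value is (-2)·(2/5) − 2 = -14/5.
For Firm B: with q = P(High), equating Enter's and Stay's payoffs gives −9q + 5 = 6q − 8 ⇒ q = 13/15.

2/15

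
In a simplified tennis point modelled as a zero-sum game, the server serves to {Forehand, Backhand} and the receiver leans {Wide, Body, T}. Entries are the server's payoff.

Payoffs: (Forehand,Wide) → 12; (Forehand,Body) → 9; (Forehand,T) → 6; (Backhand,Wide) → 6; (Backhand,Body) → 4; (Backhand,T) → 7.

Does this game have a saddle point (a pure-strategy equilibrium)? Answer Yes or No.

Row minima: Forehand → 6, Backhand → 4; maximin = 6.
Column maxima: Wide → 12, Body → 9, T → 7; minimax = 7.
6 ≠ 7, so no pure-strategy equilibrium exists.

No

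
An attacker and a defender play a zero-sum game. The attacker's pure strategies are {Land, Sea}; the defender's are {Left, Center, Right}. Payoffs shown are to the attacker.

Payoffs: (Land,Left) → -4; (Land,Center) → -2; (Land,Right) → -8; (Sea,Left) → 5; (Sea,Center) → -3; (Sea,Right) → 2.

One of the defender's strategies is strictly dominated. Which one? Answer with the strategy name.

Left

Right holds the attacker's payoff strictly below Left in every row: -8 < -4, 2 < 5.
So Left is strictly dominated for the defender.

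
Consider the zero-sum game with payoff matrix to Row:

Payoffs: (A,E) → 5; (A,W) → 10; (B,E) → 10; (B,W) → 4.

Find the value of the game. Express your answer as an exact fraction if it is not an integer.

80/11

Row minima: A → 5, B → 4; maximin = 5.
Column maxima: E → 10, W → 10; minimax = 10.
5 ≠ 10, so there is no saddle point; optimal play is mixed.
Let Row play A with probability p. Expected payoff against E: 5p + 10(1−p) = −5p + 10; against W: 10p + 4(1−p) = 6p + 4.
Setting these equal: −5p + 10 = 6p + 4 ⇒ −11p = -6 ⇒ p = 6/11, and the value is (-5)·(6/11) + 10 = 80/11.
For Column: with q = P(E), equating A's and B's payoffs gives −5q + 10 = 6q + 4 ⇒ q = 6/11.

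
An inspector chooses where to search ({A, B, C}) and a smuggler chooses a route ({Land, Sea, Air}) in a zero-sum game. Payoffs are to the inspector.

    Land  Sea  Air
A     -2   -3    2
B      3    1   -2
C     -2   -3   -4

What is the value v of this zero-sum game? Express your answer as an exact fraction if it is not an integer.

Row minima: A → -3, B → -2, C → -4; maximin = -2.
Column maxima: Land → 3, Sea → 1, Air → 2; minimax = 1.
-2 ≠ 1, so there is no saddle point; optimal play is mixed.
C is strictly dominated by B, so the inspector never plays it.
Land is strictly dominated by Sea (it gives the inspector strictly more in every row), so the smuggler never plays it.
On the remaining 2×2 (A, B vs Sea, Air):
Let the inspector play A with probability p. Expected payoff against Sea: (-3)p + 1(1−p) = −4p + 1; against Air: 2p + (-2)(1−p) = 4p − 2.
Setting these equal: −4p + 1 = 4p − 2 ⇒ −8p = -3 ⇒ p = 3/8, and the value is (-4)·(3/8) + 1 = -1/2.
For the smuggler: with q = P(Sea), equating A's and B's payoffs gives −5q + 2 = 3q − 2 ⇒ q = 1/2.

-1/2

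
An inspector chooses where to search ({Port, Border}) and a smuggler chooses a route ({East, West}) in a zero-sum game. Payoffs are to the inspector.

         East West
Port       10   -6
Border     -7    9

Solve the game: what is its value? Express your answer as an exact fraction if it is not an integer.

3/2

Row minima: Port → -6, Border → -7; maximin = -6.
Column maxima: East → 10, West → 9; minimax = 9.
-6 ≠ 9, so there is no saddle point; optimal play is mixed.
Let the inspector play Port with probability p. Expected payoff against East: 10p + (-7)(1−p) = 17p − 7; against West: (-6)p + 9(1−p) = −15p + 9.
Setting these equal: 17p − 7 = −15p + 9 ⇒ 32p = 16 ⇒ p = 1/2, and the value is (17)·(1/2) − 7 = 3/2.
For the smuggler: with q = P(East), equating Port's and Border's payoffs gives 16q − 6 = −16q + 9 ⇒ q = 15/32.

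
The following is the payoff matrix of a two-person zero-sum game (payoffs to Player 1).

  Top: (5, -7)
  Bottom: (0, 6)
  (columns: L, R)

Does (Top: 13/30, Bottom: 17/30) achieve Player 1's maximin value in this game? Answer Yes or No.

Against L this mix gives (13/30)·5 + (17/30)·0 = 13/6.
Against R this mix gives (13/30)·(-7) + (17/30)·6 = 11/30.
Player 2 will play R, holding Player 1 to 11/30. Shifting weight toward the row that does better against R would raise this floor (the equalizing mix achieves 5/3 against both R and L), so the proposed strategy is not optimal.

No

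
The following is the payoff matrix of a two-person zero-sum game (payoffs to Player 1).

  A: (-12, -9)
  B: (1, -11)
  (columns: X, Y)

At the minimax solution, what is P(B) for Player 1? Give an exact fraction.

Row minima: A → -12, B → -11; maximin = -11.
Column maxima: X → 1, Y → -9; minimax = -9.
-11 ≠ -9, so there is no saddle point; optimal play is mixed.
Let Player 1 play A with probability p. Expected payoff against X: (-12)p + 1(1−p) = −13p + 1; against Y: (-9)p + (-11)(1−p) = 2p − 11.
Setting these equal: −13p + 1 = 2p − 11 ⇒ −15p = -12 ⇒ p = 4/5, and the value is (-13)·(4/5) + 1 = -47/5.
For Player 2: with q = P(X), equating A's and B's payoffs gives −3q − 9 = 12q − 11 ⇒ q = 2/15.

1/5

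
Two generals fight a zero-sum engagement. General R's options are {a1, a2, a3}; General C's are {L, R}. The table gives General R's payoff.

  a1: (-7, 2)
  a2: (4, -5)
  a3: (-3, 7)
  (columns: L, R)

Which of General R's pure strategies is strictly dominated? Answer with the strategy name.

a1

a3 gives a strictly higher payoff than a1 against every column: -3 > -7, 7 > 2.
So a1 is strictly dominated and General R never plays it.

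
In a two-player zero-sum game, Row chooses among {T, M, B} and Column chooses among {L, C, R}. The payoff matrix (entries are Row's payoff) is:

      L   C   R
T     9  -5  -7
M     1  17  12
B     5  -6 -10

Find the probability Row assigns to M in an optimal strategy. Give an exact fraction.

16/27

Row minima: T → -7, M → 1, B → -10; maximin = 1.
Column maxima: L → 9, C → 17, R → 12; minimax = 9.
1 ≠ 9, so there is no saddle point; optimal play is mixed.
B is strictly dominated by T, so Row never plays it.
C is strictly dominated by R (it gives Row strictly more in every row), so Column never plays it.
On the remaining 2×2 (T, M vs L, R):
Let Row play T with probability p. Expected payoff against L: 9p + 1(1−p) = 8p + 1; against R: (-7)p + 12(1−p) = −19p + 12.
Setting these equal: 8p + 1 = −19p + 12 ⇒ 27p = 11 ⇒ p = 11/27, and the value is (8)·(11/27) + 1 = 115/27.
For Column: with q = P(L), equating T's and M's payoffs gives 16q − 7 = −11q + 12 ⇒ q = 19/27.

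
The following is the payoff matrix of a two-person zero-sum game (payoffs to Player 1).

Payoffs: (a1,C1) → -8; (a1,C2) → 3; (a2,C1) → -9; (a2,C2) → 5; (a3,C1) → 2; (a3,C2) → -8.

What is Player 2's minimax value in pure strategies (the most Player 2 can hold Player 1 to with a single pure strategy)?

Column maxima: C1 → 2, C2 → 5.
The smallest of these is 2.

2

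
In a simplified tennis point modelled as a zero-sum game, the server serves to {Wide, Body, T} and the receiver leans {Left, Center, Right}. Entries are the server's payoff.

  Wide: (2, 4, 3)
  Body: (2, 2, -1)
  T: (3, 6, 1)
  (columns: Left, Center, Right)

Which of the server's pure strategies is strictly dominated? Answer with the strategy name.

T gives a strictly higher payoff than Body against every column: 3 > 2, 6 > 2, 1 > -1.
So Body is strictly dominated and the server never plays it.

Body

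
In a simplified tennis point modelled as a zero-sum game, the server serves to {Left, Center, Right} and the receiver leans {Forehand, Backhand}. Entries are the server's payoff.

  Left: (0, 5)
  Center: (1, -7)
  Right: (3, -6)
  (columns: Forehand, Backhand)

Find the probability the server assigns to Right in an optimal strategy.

Row minima: Left → 0, Center → -7, Right → -6; maximin = 0.
Column maxima: Forehand → 3, Backhand → 5; minimax = 3.
0 ≠ 3, so there is no saddle point; optimal play is mixed.
Center is strictly dominated by Right, so the server never plays it.
On the remaining 2×2 (Left, Right vs Forehand, Backhand):
Let the server play Left with probability p. Expected payoff against Forehand: 0p + 3(1−p) = −3p + 3; against Backhand: 5p + (-6)(1−p) = 11p − 6.
Setting these equal: −3p + 3 = 11p − 6 ⇒ −14p = -9 ⇒ p = 9/14, and the value is (-3)·(9/14) + 3 = 15/14.
For the receiver: with q = P(Forehand), equating Left's and Right's payoffs gives −5q + 5 = 9q − 6 ⇒ q = 11/14.

5/14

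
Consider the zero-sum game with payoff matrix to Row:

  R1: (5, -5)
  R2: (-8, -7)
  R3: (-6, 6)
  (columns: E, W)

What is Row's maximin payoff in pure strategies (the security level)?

-5

Row minima: R1 → -5, R2 → -8, R3 → -6.
The best of these is -5.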